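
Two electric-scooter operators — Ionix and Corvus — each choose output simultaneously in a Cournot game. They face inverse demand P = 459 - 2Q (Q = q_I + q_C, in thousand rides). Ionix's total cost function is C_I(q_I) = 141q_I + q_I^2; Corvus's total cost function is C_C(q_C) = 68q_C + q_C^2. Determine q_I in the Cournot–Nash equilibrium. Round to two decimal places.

35.19

Ionix's profit: π_I = (459 - 2Q)q_I - (141q_I + q_I²). Setting ∂π_I/∂q_I = 0: 318 - 6q_I - 2(q_C) = 0.
Corvus's first-order condition: 391 - 6q_C - 2(q_I) = 0.
So q_I = (318 - 2q_C)/6 and q_C = (391 - 2q_I)/6.
Solving the pair: q_I = 563/16, q_C = 855/16.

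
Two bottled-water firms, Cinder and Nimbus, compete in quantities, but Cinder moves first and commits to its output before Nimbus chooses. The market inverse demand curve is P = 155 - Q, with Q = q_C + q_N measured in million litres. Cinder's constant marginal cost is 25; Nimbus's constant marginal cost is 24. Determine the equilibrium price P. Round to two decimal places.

The follower Nimbus best-responds to any q_C: π_N = (155 - Q)q_N - 24q_N.
Setting the follower's marginal profit to zero, 131 - q_C - 2q_N = 0, i.e. q_N = (131 - q_C)/2.
Cinder substitutes q_N(q_C) into its own profit: π_C = q_C(155 - q_C - (131 - q_C)/2) - 25q_C = (179/2 - (1/2)q_C)q_C - 25q_C.
Leader FOC: 129/2 - q_C = 0, so q_C = 129/2.
Then q_N = (131 - 129/2)/2 = 133/4.
Total output Q = 391/4, so price P = 155 - 391/4 = 229/4.

57.25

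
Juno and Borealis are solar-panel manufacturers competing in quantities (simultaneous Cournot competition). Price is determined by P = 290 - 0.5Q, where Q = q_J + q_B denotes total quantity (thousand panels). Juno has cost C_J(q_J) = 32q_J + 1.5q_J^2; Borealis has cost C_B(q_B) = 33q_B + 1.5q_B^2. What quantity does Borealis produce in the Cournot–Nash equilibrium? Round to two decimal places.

57.08

Juno's profit: π_J = (290 - 0.5Q)q_J - (32q_J + (3/2)q_J²). Setting ∂π_J/∂q_J = 0: 258 - 4q_J - (1/2)(q_B) = 0.
Borealis's first-order condition: 257 - 4q_B - (1/2)(q_J) = 0.
So q_J = (258 - (1/2)q_B)/4 and q_B = (257 - (1/2)q_J)/4.
Solving the pair: q_J = 57.3651, q_B = 57.0794.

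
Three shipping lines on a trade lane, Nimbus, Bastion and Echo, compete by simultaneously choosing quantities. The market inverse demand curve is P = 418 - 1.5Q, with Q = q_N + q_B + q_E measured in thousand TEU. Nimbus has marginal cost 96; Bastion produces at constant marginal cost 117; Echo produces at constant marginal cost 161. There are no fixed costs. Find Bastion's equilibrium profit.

Nimbus's profit: π_N = (418 - 1.5Q)q_N - (96q_N). Setting ∂π_N/∂q_N = 0: 322 - 3q_N - (3/2)(q_B + q_E) = 0.
Bastion's first-order condition: 301 - 3q_B - (3/2)(q_N + q_E) = 0.
Echo's first-order condition: 257 - 3q_E - (3/2)(q_N + q_B) = 0.
Adding the 3 conditions: 880 − 3Q − 3Q = 0, i.e. Q = 440/3.
Back-substituting: q_N = (322 − 220)/(3/2) = 68, q_B = (301 − 220)/(3/2) = 54, q_E = (257 − 220)/(3/2) = 74/3.
Price P = 418 - (3/2)·(440/3) = 198.
Bastion's profit: (198 - 117)·54 = 4374.

4374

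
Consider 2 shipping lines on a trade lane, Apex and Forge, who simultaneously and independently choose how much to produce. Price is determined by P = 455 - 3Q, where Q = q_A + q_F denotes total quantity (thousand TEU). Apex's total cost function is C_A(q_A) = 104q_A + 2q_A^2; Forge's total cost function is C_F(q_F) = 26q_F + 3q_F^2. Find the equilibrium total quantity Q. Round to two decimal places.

55.51

Apex's profit: π_A = (455 - 3Q)q_A - (104q_A + 2q_A²). Setting ∂π_A/∂q_A = 0: 351 - 10q_A - 3(q_F) = 0.
Forge's profit: π_F = (455 - 3Q)q_F - (26q_F + 3q_F²). Setting ∂π_F/∂q_F = 0: 429 - 12q_F - 3(q_A) = 0.
Best responses: q_A = (351 - 3q_F)/10, q_F = (429 - 3q_A)/12.
Substituting one into the other gives q_A = 975/37 and q_F = 1079/37.
Total output Q = 975/37 + 1079/37 = 55.5135.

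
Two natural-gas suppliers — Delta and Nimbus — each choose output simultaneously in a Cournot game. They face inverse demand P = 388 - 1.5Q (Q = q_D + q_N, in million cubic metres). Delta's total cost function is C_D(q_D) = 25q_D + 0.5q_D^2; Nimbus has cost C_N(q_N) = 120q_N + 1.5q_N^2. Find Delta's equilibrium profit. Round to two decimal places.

13335.13

Delta's profit: π_D = (388 - 1.5Q)q_D - (25q_D + (1/2)q_D²). Setting ∂π_D/∂q_D = 0: 363 - 4q_D - (3/2)(q_N) = 0.
Nimbus's first-order condition: 268 - 6q_N - (3/2)(q_D) = 0.
Best responses: q_D = (363 - (3/2)q_N)/4, q_N = (268 - (3/2)q_D)/6.
Substituting one into the other gives q_D = 81.6552 and q_N = 24.2529.
Price P = 388 - (3/2)·105.9080 = 229.1379.
Delta's profit: 229.1379·81.6552 - 25·81.6552 - (1/2)·81.6552² = 13335.1344.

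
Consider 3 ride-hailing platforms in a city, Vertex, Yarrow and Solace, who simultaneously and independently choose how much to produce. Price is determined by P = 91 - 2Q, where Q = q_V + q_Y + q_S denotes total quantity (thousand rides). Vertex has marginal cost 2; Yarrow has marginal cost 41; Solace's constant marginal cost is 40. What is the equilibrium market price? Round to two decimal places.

43.50

Vertex's profit: π_V = (91 - 2Q)q_V - (2q_V). Setting ∂π_V/∂q_V = 0: 89 - 4q_V - 2(q_Y + q_S) = 0.
Yarrow's first-order condition: 50 - 4q_Y - 2(q_V + q_S) = 0.
Solace's profit: π_S = (91 - 2Q)q_S - (40q_S). Setting ∂π_S/∂q_S = 0: 51 - 4q_S - 2(q_V + q_Y) = 0.
Adding the 3 conditions: 190 − 4Q − 4Q = 0, i.e. Q = 95/4.
Back-substituting: q_V = (89 − 95/2)/2 = 83/4, q_Y = (50 − 95/2)/2 = 5/4, q_S = (51 − 95/2)/2 = 7/4.
Total output Q = 95/4, so price P = 91 - 2·(95/4) = 87/2.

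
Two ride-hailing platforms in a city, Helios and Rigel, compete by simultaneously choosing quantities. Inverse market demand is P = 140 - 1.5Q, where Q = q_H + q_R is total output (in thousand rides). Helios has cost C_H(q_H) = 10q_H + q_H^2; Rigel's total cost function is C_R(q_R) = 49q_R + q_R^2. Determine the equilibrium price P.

Helios's profit: π_H = (140 - 1.5Q)q_H - (10q_H + q_H²). Setting ∂π_H/∂q_H = 0: 130 - 5q_H - (3/2)(q_R) = 0.
Rigel's profit: π_R = (140 - 1.5Q)q_R - (49q_R + q_R²). Setting ∂π_R/∂q_R = 0: 91 - 5q_R - (3/2)(q_H) = 0.
So q_H = (130 - (3/2)q_R)/5 and q_R = (91 - (3/2)q_H)/5.
Substituting one into the other gives q_H = 158/7 and q_R = 80/7.
Total output Q = 34, so price P = 140 - (3/2)·34 = 89.

89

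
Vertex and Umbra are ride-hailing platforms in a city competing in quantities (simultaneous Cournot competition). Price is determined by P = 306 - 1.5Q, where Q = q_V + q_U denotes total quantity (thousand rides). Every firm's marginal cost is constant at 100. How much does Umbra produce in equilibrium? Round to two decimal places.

A representative firm's profit is π_i = q_i(306 - 1.5Q) - 100q_i.
First-order condition (treating rivals' output as given): 206 - 3q_i - (3/2)q_j = 0.
By symmetry each firm produces the same amount; substituting q_j = q_i yields q_i = 206/(9/2) = 412/9.

45.78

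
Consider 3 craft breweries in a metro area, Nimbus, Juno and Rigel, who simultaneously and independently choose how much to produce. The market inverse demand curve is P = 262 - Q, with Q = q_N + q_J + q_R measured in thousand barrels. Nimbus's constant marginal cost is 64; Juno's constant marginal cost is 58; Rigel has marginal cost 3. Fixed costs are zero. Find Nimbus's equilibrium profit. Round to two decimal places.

1072.56

Nimbus's profit: π_N = (262 - Q)q_N - (64q_N). Setting ∂π_N/∂q_N = 0: 198 - 2q_N - (q_J + q_R) = 0.
Juno's profit: π_J = (262 - Q)q_J - (58q_J). Setting ∂π_J/∂q_J = 0: 204 - 2q_J - (q_N + q_R) = 0.
Rigel's profit: π_R = (262 - Q)q_R - (3q_R). Setting ∂π_R/∂q_R = 0: 259 - 2q_R - (q_N + q_J) = 0.
Adding the 3 conditions: 661 − 2Q − 2Q = 0, i.e. Q = 661/4.
Back-substituting: q_N = (198 − 661/4) = 131/4, q_J = (204 − 661/4) = 155/4, q_R = (259 − 661/4) = 375/4.
Price P = 262 - 661/4 = 387/4.
Nimbus's profit: (387/4 - 64)·(131/4) = 1072.5625.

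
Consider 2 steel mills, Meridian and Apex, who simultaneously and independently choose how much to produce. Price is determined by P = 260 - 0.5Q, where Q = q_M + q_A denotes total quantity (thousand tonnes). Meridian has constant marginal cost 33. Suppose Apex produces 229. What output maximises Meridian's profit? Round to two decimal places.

112.50

With the rival's output fixed at 229, Meridian's profit is π_M = (260 - (1/2)·229 - (1/2)q_M)q_M - (33q_M) = (291/2 - (1/2)q_M)q_M - (33q_M).
∂π_M/∂q_M = 225/2 - q_M = 0, so q_M = 225/2.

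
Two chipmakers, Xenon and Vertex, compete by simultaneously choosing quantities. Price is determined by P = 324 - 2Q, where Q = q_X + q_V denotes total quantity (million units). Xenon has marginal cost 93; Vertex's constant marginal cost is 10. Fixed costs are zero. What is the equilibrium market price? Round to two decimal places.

Xenon's profit: π_X = (324 - 2Q)q_X - (93q_X). Setting ∂π_X/∂q_X = 0: 231 - 4q_X - 2(q_V) = 0.
Vertex's profit: π_V = (324 - 2Q)q_V - (10q_V). Setting ∂π_V/∂q_V = 0: 314 - 4q_V - 2(q_X) = 0.
So q_X = (231 - 2q_V)/4 and q_V = (314 - 2q_X)/4.
Substituting one into the other gives q_X = 74/3 and q_V = 397/6.
Total output Q = 545/6, so price P = 324 - 2·(545/6) = 427/3.

142.33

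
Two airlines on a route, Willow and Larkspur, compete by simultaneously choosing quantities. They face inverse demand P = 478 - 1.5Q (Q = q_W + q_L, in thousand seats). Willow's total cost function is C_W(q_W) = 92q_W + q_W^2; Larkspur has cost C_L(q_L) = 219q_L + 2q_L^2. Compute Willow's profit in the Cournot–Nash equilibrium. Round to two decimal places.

12475.46

Willow's profit: π_W = (478 - 1.5Q)q_W - (92q_W + q_W²). Setting ∂π_W/∂q_W = 0: 386 - 5q_W - (3/2)(q_L) = 0.
Larkspur's first-order condition: 259 - 7q_L - (3/2)(q_W) = 0.
Best responses: q_W = (386 - (3/2)q_L)/5, q_L = (259 - (3/2)q_W)/7.
Solving the pair: q_W = 70.6412, q_L = 21.8626.
Price P = 478 - (3/2)·92.5038 = 339.2443.
Willow's profit: 339.2443·70.6412 - 92·70.6412 - 70.6412² = 12475.4554.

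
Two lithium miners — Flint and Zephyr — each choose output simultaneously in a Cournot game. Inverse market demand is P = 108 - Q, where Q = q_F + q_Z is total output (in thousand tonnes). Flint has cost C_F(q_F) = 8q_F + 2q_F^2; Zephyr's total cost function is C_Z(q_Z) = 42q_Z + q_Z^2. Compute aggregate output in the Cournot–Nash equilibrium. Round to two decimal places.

27.39

Flint's profit: π_F = (108 - Q)q_F - (8q_F + 2q_F²). Setting ∂π_F/∂q_F = 0: 100 - 6q_F - (q_Z) = 0.
Zephyr's profit: π_Z = (108 - Q)q_Z - (42q_Z + q_Z²). Setting ∂π_Z/∂q_Z = 0: 66 - 4q_Z - (q_F) = 0.
Best responses: q_F = (100 - q_Z)/6, q_Z = (66 - q_F)/4.
Solving the pair: q_F = 334/23, q_Z = 296/23.
Total output Q = 334/23 + 296/23 = 630/23.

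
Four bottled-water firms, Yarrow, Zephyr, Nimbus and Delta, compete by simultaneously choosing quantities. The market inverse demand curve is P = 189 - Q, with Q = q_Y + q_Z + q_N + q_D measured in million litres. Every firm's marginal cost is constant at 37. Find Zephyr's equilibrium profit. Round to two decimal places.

A representative firm's profit is π_i = q_i(189 - Q) - 37q_i.
Setting ∂π_i/∂q_i = 0 with rivals' quantities fixed: 152 - 2q_i - Σ_{j≠i} q_j = 0.
With identical firms every q_j equals q_i, so Σ_{j≠i} q_j = 3q_i and 152 = 5q_i, giving q_i = 152/5.
Price P = 189 - 608/5 = 337/5.
Zephyr's profit: (337/5 - 37)·(152/5) = 924.1600.

924.16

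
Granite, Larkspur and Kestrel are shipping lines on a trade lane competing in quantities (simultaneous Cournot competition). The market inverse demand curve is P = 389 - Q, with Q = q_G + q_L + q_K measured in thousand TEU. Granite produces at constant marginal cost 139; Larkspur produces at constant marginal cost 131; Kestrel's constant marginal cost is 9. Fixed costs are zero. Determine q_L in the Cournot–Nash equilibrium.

36

Granite's profit: π_G = (389 - Q)q_G - (139q_G). Setting ∂π_G/∂q_G = 0: 250 - 2q_G - (q_L + q_K) = 0.
Larkspur's first-order condition: 258 - 2q_L - (q_G + q_K) = 0.
Kestrel's first-order condition: 380 - 2q_K - (q_G + q_L) = 0.
Adding the 3 conditions: 888 − 2Q − 2Q = 0, i.e. Q = 222.
Back-substituting: q_G = (250 − 222) = 28, q_L = (258 − 222) = 36, q_K = (380 − 222) = 158.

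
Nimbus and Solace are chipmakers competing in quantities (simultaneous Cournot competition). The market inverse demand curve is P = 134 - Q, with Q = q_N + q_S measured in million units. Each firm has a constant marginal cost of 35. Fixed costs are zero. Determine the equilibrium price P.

A representative firm's profit is π_i = q_i(134 - Q) - 35q_i.
Setting ∂π_i/∂q_i = 0 with rivals' quantities fixed: 99 - 2q_i - q_j = 0.
By symmetry each firm produces the same amount; substituting q_j = q_i yields q_i = 99/3 = 33.
Total output Q = 66, so price P = 134 - 66 = 68.

68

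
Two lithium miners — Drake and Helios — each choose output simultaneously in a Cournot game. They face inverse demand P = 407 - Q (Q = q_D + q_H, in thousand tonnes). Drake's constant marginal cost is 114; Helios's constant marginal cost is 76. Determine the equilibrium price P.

Drake's profit: π_D = (407 - Q)q_D - (114q_D). Setting ∂π_D/∂q_D = 0: 293 - 2q_D - (q_H) = 0.
Helios's profit: π_H = (407 - Q)q_H - (76q_H). Setting ∂π_H/∂q_H = 0: 331 - 2q_H - (q_D) = 0.
Best responses: q_D = (293 - q_H)/2, q_H = (331 - q_D)/2.
Solving the pair: q_D = 85, q_H = 123.
Total output Q = 208, so price P = 407 - 208 = 199.

199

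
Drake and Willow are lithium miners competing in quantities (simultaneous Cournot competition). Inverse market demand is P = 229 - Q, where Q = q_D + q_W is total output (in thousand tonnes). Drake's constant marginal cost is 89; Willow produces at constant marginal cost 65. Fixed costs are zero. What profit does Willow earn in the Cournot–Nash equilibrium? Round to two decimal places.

3927.11

Drake's profit: π_D = (229 - Q)q_D - (89q_D). Setting ∂π_D/∂q_D = 0: 140 - 2q_D - (q_W) = 0.
Willow's first-order condition: 164 - 2q_W - (q_D) = 0.
Best responses: q_D = (140 - q_W)/2, q_W = (164 - q_D)/2.
Solving the pair: q_D = 116/3, q_W = 188/3.
Price P = 229 - 304/3 = 383/3.
Willow's profit: (383/3 - 65)·(188/3) = 3927.1111.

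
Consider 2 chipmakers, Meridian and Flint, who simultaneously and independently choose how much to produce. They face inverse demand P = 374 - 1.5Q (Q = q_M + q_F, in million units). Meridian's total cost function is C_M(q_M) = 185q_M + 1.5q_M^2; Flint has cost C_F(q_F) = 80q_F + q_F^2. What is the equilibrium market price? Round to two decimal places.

Meridian's profit: π_M = (374 - 1.5Q)q_M - (185q_M + (3/2)q_M²). Setting ∂π_M/∂q_M = 0: 189 - 6q_M - (3/2)(q_F) = 0.
Flint's profit: π_F = (374 - 1.5Q)q_F - (80q_F + q_F²). Setting ∂π_F/∂q_F = 0: 294 - 5q_F - (3/2)(q_M) = 0.
Best responses: q_M = (189 - (3/2)q_F)/6, q_F = (294 - (3/2)q_M)/5.
Substituting one into the other gives q_M = 672/37 and q_F = 1974/37.
Total output Q = 71.5135, so price P = 374 - (3/2)·71.5135 = 266.7297.

266.73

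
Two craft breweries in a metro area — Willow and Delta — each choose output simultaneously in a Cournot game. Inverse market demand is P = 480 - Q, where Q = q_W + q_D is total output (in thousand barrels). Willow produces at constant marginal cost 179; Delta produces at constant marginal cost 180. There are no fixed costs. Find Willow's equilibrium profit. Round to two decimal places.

10133.78

Willow's profit: π_W = (480 - Q)q_W - (179q_W). Setting ∂π_W/∂q_W = 0: 301 - 2q_W - (q_D) = 0.
Delta's profit: π_D = (480 - Q)q_D - (180q_D). Setting ∂π_D/∂q_D = 0: 300 - 2q_D - (q_W) = 0.
Best responses: q_W = (301 - q_D)/2, q_D = (300 - q_W)/2.
Substituting one into the other gives q_W = 302/3 and q_D = 299/3.
Price P = 480 - 601/3 = 839/3.
Willow's profit: (839/3 - 179)·(302/3) = 10133.7778.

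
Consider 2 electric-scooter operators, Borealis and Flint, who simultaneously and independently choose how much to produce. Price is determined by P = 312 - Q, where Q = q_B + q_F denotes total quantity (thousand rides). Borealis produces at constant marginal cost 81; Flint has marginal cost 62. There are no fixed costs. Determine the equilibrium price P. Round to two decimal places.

Borealis's profit: π_B = (312 - Q)q_B - (81q_B). Setting ∂π_B/∂q_B = 0: 231 - 2q_B - (q_F) = 0.
Flint's profit: π_F = (312 - Q)q_F - (62q_F). Setting ∂π_F/∂q_F = 0: 250 - 2q_F - (q_B) = 0.
So q_B = (231 - q_F)/2 and q_F = (250 - q_B)/2.
Substituting one into the other gives q_B = 212/3 and q_F = 269/3.
Total output Q = 481/3, so price P = 312 - 481/3 = 455/3.

151.67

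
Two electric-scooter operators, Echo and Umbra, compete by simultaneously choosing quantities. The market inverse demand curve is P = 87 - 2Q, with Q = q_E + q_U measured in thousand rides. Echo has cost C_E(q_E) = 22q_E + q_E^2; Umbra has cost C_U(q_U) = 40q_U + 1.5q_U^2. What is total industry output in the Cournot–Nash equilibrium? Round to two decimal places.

13.50

Echo's profit: π_E = (87 - 2Q)q_E - (22q_E + q_E²). Setting ∂π_E/∂q_E = 0: 65 - 6q_E - 2(q_U) = 0.
Umbra's first-order condition: 47 - 7q_U - 2(q_E) = 0.
Rearranging gives the reaction functions q_E = (65 - 2q_U)/6 and q_U = (47 - 2q_E)/7.
Solving the pair: q_E = 19/2, q_U = 4.
Total output Q = 19/2 + 4 = 27/2.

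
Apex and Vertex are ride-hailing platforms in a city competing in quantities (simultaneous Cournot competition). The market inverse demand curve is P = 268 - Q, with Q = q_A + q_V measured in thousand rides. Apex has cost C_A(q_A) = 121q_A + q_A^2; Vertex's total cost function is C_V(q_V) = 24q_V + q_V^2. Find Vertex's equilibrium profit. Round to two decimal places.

Apex's profit: π_A = (268 - Q)q_A - (121q_A + q_A²). Setting ∂π_A/∂q_A = 0: 147 - 4q_A - (q_V) = 0.
Vertex's first-order condition: 244 - 4q_V - (q_A) = 0.
Best responses: q_A = (147 - q_V)/4, q_V = (244 - q_A)/4.
Substituting one into the other gives q_A = 344/15 and q_V = 829/15.
Price P = 268 - 391/5 = 949/5.
Vertex's profit: (949/5)·(829/15) - 24·(829/15) - (829/15)² = 6108.8089.

6108.81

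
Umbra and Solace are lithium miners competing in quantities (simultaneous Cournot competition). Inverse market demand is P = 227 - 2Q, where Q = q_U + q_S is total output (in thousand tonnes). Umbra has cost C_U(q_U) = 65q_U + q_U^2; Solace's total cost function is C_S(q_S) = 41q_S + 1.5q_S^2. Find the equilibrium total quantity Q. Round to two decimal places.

40.89

Umbra's profit: π_U = (227 - 2Q)q_U - (65q_U + q_U²). Setting ∂π_U/∂q_U = 0: 162 - 6q_U - 2(q_S) = 0.
Solace's profit: π_S = (227 - 2Q)q_S - (41q_S + (3/2)q_S²). Setting ∂π_S/∂q_S = 0: 186 - 7q_S - 2(q_U) = 0.
Rearranging gives the reaction functions q_U = (162 - 2q_S)/6 and q_S = (186 - 2q_U)/7.
Substituting one into the other gives q_U = 381/19 and q_S = 396/19.
Total output Q = 381/19 + 396/19 = 777/19.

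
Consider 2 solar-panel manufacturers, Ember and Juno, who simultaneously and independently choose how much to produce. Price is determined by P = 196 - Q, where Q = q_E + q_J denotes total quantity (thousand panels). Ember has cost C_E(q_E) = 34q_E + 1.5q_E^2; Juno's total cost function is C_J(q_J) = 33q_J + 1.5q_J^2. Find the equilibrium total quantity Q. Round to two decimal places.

Ember's profit: π_E = (196 - Q)q_E - (34q_E + (3/2)q_E²). Setting ∂π_E/∂q_E = 0: 162 - 5q_E - (q_J) = 0.
Juno's first-order condition: 163 - 5q_J - (q_E) = 0.
So q_E = (162 - q_J)/5 and q_J = (163 - q_E)/5.
Solving the pair: q_E = 647/24, q_J = 653/24.
Total output Q = 647/24 + 653/24 = 325/6.

54.17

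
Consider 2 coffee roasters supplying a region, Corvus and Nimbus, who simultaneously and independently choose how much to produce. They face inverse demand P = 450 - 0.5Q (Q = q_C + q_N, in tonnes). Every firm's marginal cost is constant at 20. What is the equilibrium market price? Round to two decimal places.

163.33

A representative firm's profit is π_i = q_i(450 - 0.5Q) - 20q_i.
Setting ∂π_i/∂q_i = 0 with rivals' quantities fixed: 430 - q_i - (1/2)q_j = 0.
With identical firms every q_j equals q_i, so q_j = q_i and 430 = (3/2)q_i, giving q_i = 860/3.
Total output Q = 1720/3, so price P = 450 - (1/2)·(1720/3) = 490/3.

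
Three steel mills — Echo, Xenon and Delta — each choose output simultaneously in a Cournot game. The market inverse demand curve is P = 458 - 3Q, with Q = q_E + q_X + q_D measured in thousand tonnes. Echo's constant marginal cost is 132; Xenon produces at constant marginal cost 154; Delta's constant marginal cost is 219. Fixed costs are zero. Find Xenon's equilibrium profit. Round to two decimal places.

2508.52

Echo's profit: π_E = (458 - 3Q)q_E - (132q_E). Setting ∂π_E/∂q_E = 0: 326 - 6q_E - 3(q_X + q_D) = 0.
Xenon's first-order condition: 304 - 6q_X - 3(q_E + q_D) = 0.
Delta's profit: π_D = (458 - 3Q)q_D - (219q_D). Setting ∂π_D/∂q_D = 0: 239 - 6q_D - 3(q_E + q_X) = 0.
Adding the 3 conditions: 869 − 6Q − 6Q = 0, i.e. Q = 869/12.
Back-substituting: q_E = (326 − 869/4)/3 = 145/4, q_X = (304 − 869/4)/3 = 347/12, q_D = (239 − 869/4)/3 = 29/4.
Price P = 458 - 3·(869/12) = 963/4.
Xenon's profit: (963/4 - 154)·(347/12) = 2508.5208.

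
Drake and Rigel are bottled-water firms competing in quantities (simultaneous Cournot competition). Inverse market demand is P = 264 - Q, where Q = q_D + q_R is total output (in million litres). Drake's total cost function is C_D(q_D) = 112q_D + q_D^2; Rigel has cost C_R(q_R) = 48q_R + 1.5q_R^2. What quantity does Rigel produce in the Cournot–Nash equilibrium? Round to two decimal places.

Drake's profit: π_D = (264 - Q)q_D - (112q_D + q_D²). Setting ∂π_D/∂q_D = 0: 152 - 4q_D - (q_R) = 0.
Rigel's profit: π_R = (264 - Q)q_R - (48q_R + (3/2)q_R²). Setting ∂π_R/∂q_R = 0: 216 - 5q_R - (q_D) = 0.
Best responses: q_D = (152 - q_R)/4, q_R = (216 - q_D)/5.
Solving the pair: q_D = 544/19, q_R = 712/19.

37.47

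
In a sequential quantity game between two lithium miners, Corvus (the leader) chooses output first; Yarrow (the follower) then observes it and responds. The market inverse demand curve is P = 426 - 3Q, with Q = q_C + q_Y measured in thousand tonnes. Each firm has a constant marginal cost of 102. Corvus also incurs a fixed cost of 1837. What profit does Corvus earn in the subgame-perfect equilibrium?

Solve by backward induction. Given q_C, the follower Yarrow maximises π_Y = (426 - 3q_C - 3q_Y)q_Y - 102q_Y.
Setting the follower's marginal profit to zero, 324 - 3q_C - 6q_Y = 0, i.e. q_Y = (324 - 3q_C)/6.
The leader anticipates this reaction. Substituting into P = 426 - 3Q gives P = 264 - (3/2)q_C, so π_C = (264 - (3/2)q_C)q_C - 102q_C.
Maximising: ∂π_C/∂q_C = 162 - 3q_C = 0, giving q_C = 54.
Then q_Y = (324 - 3·54)/6 = 27.
Price P = 426 - 3·81 = 183.
Corvus's profit: (183 - 102)·54 - 1837 = 2537.

2537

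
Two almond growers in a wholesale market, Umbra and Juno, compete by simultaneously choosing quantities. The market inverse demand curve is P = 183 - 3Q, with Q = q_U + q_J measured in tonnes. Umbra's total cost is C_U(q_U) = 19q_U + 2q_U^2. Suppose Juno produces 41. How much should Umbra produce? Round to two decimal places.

With the rival's output fixed at 41, Umbra's profit is π_U = (183 - 3·41 - 3q_U)q_U - (19q_U + 2q_U²) = (60 - 3q_U)q_U - (19q_U + 2q_U²).
∂π_U/∂q_U = 41 - 10q_U = 0, so q_U = 41/10.

4.10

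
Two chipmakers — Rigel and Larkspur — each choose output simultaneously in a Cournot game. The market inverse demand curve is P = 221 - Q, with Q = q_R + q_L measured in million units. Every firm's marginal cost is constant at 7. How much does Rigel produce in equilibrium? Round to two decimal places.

A representative firm's profit is π_i = q_i(221 - Q) - 7q_i.
First-order condition (treating rivals' output as given): 214 - 2q_i - q_j = 0.
With identical firms every q_j equals q_i, so q_j = q_i and 214 = 3q_i, giving q_i = 214/3.

71.33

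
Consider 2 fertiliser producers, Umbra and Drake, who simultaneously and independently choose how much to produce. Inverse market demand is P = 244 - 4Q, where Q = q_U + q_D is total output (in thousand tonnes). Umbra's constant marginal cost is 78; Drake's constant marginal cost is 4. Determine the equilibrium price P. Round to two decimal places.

108.67

Umbra's profit: π_U = (244 - 4Q)q_U - (78q_U). Setting ∂π_U/∂q_U = 0: 166 - 8q_U - 4(q_D) = 0.
Drake's first-order condition: 240 - 8q_D - 4(q_U) = 0.
So q_U = (166 - 4q_D)/8 and q_D = (240 - 4q_U)/8.
Solving the pair: q_U = 23/3, q_D = 157/6.
Total output Q = 203/6, so price P = 244 - 4·(203/6) = 326/3.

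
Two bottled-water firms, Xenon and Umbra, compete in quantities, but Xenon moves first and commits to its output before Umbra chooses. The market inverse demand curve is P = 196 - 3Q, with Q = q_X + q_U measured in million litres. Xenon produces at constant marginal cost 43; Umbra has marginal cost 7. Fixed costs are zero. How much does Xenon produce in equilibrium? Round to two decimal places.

Solve by backward induction. Given q_X, the follower Umbra maximises π_U = (196 - 3q_X - 3q_U)q_U - 7q_U.
Setting the follower's marginal profit to zero, 189 - 3q_X - 6q_U = 0, i.e. q_U = (189 - 3q_X)/6.
Xenon substitutes q_U(q_X) into its own profit: π_X = q_X(196 - 3q_X - (189 - 3q_X)/2) - 43q_X = (203/2 - (3/2)q_X)q_X - 43q_X.
Leader FOC: 117/2 - 3q_X = 0, so q_X = 39/2.
Then q_U = (189 - 3·(39/2))/6 = 87/4.

19.50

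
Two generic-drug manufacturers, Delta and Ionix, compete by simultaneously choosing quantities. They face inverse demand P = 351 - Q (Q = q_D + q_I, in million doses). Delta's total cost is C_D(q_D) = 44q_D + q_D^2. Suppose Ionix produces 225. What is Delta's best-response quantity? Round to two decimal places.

20.50

With the rival's output fixed at 225, Delta's profit is π_D = (351 - 225 - q_D)q_D - (44q_D + q_D²) = (126 - q_D)q_D - (44q_D + q_D²).
∂π_D/∂q_D = 82 - 4q_D = 0, so q_D = 41/2.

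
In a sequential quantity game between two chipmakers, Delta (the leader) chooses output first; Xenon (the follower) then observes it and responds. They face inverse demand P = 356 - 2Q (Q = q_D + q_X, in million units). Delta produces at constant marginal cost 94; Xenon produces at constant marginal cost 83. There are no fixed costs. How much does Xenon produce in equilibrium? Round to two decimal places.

Solve by backward induction. Given q_D, the follower Xenon maximises π_X = (356 - 2q_D - 2q_X)q_X - 83q_X.
Follower FOC: 273 - 2q_D - 4q_X = 0, so q_X(q_D) = (273 - 2q_D)/4.
The leader anticipates this reaction. Substituting into P = 356 - 2Q gives P = 439/2 - q_D, so π_D = (439/2 - q_D)q_D - 94q_D.
The leader's first-order condition 251/2 - 2q_D = 0 yields q_D = 251/4.
Then q_X = (273 - 2·(251/4))/4 = 295/8.

36.88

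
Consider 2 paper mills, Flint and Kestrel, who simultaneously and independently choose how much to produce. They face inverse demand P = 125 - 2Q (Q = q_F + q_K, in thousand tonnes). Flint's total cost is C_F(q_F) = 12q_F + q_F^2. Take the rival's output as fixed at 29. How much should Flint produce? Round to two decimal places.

9.17

With the rival's output fixed at 29, Flint's profit is π_F = (125 - 2·29 - 2q_F)q_F - (12q_F + q_F²) = (67 - 2q_F)q_F - (12q_F + q_F²).
∂π_F/∂q_F = 55 - 6q_F = 0, so q_F = 55/6.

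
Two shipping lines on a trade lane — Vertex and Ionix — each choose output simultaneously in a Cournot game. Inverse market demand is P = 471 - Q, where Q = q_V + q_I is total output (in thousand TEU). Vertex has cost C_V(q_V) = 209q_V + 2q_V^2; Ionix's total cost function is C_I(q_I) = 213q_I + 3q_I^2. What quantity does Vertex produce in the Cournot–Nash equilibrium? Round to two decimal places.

Vertex's profit: π_V = (471 - Q)q_V - (209q_V + 2q_V²). Setting ∂π_V/∂q_V = 0: 262 - 6q_V - (q_I) = 0.
Ionix's profit: π_I = (471 - Q)q_I - (213q_I + 3q_I²). Setting ∂π_I/∂q_I = 0: 258 - 8q_I - (q_V) = 0.
So q_V = (262 - q_I)/6 and q_I = (258 - q_V)/8.
Substituting one into the other gives q_V = 1838/47 and q_I = 1286/47.

39.11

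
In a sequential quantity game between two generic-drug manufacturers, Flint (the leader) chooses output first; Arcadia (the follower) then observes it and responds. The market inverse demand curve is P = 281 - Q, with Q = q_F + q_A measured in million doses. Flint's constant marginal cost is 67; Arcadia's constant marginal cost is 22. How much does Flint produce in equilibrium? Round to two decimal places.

Solve by backward induction. Given q_F, the follower Arcadia maximises π_A = (281 - q_F - q_A)q_A - 22q_A.
∂π_A/∂q_A = 259 - q_F - 2q_A = 0 gives the reaction function q_A = (259 - q_F)/2.
Flint substitutes q_A(q_F) into its own profit: π_F = q_F(281 - q_F - (259 - q_F)/2) - 67q_F = (303/2 - (1/2)q_F)q_F - 67q_F.
Maximising: ∂π_F/∂q_F = 169/2 - q_F = 0, giving q_F = 169/2.
Then q_A = (259 - 169/2)/2 = 349/4.

84.50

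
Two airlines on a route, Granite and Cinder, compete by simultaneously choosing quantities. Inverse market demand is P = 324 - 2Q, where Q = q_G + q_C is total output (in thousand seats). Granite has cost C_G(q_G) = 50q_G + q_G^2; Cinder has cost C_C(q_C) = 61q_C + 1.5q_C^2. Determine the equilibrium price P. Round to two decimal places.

Granite's profit: π_G = (324 - 2Q)q_G - (50q_G + q_G²). Setting ∂π_G/∂q_G = 0: 274 - 6q_G - 2(q_C) = 0.
Cinder's profit: π_C = (324 - 2Q)q_C - (61q_C + (3/2)q_C²). Setting ∂π_C/∂q_C = 0: 263 - 7q_C - 2(q_G) = 0.
So q_G = (274 - 2q_C)/6 and q_C = (263 - 2q_G)/7.
Solving the pair: q_G = 696/19, q_C = 515/19.
Total output Q = 1211/19, so price P = 324 - 2·(1211/19) = 196.5263.

196.53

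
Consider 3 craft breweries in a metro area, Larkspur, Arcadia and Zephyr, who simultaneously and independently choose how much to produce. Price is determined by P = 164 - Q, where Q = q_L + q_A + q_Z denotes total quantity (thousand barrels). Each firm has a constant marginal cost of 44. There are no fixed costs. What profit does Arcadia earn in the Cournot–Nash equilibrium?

Each firm earns π_i = (164 - Q)q_i - 44q_i.
First-order condition (treating rivals' output as given): 120 - 2q_i - Σ_{j≠i} q_j = 0.
By symmetry each firm produces the same amount; substituting Σ_{j≠i} q_j = 2q_i yields q_i = 120/4 = 30.
Price P = 164 - 90 = 74.
Arcadia's profit: (74 - 44)·30 = 900.

900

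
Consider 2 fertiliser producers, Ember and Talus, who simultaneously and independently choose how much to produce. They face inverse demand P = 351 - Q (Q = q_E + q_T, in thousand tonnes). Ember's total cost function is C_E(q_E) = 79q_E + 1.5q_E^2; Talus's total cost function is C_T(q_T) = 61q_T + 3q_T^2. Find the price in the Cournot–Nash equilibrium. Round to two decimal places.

272.44

Ember's profit: π_E = (351 - Q)q_E - (79q_E + (3/2)q_E²). Setting ∂π_E/∂q_E = 0: 272 - 5q_E - (q_T) = 0.
Talus's first-order condition: 290 - 8q_T - (q_E) = 0.
Rearranging gives the reaction functions q_E = (272 - q_T)/5 and q_T = (290 - q_E)/8.
Solving the pair: q_E = 1886/39, q_T = 1178/39.
Total output Q = 78.5641, so price P = 351 - 78.5641 = 272.4359.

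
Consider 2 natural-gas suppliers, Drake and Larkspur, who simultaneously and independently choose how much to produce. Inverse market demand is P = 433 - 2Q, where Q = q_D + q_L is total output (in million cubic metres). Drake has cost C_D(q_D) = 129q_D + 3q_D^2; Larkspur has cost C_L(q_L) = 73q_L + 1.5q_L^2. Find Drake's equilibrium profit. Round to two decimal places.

Drake's profit: π_D = (433 - 2Q)q_D - (129q_D + 3q_D²). Setting ∂π_D/∂q_D = 0: 304 - 10q_D - 2(q_L) = 0.
Larkspur's first-order condition: 360 - 7q_L - 2(q_D) = 0.
Best responses: q_D = (304 - 2q_L)/10, q_L = (360 - 2q_D)/7.
Solving the pair: q_D = 64/3, q_L = 136/3.
Price P = 433 - 2·(200/3) = 899/3.
Drake's profit: (899/3)·(64/3) - 129·(64/3) - 3(64/3)² = 2275.5556.

2275.56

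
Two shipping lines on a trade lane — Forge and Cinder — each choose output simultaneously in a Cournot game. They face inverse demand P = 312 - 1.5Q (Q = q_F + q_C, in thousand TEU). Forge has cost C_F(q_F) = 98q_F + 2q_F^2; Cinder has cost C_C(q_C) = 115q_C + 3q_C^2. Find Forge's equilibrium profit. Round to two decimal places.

Forge's profit: π_F = (312 - 1.5Q)q_F - (98q_F + 2q_F²). Setting ∂π_F/∂q_F = 0: 214 - 7q_F - (3/2)(q_C) = 0.
Cinder's first-order condition: 197 - 9q_C - (3/2)(q_F) = 0.
So q_F = (214 - (3/2)q_C)/7 and q_C = (197 - (3/2)q_F)/9.
Solving the pair: q_F = 26.8395, q_C = 17.4156.
Price P = 312 - (3/2)·44.2551 = 245.6173.
Forge's profit: 245.6173·26.8395 - 98·26.8395 - 2·26.8395² = 2521.2568.

2521.26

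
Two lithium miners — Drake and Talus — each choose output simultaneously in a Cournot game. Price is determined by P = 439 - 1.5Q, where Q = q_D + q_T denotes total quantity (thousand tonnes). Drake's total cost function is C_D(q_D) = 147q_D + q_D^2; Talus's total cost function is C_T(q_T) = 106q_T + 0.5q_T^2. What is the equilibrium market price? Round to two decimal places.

278.82

Drake's profit: π_D = (439 - 1.5Q)q_D - (147q_D + q_D²). Setting ∂π_D/∂q_D = 0: 292 - 5q_D - (3/2)(q_T) = 0.
Talus's profit: π_T = (439 - 1.5Q)q_T - (106q_T + (1/2)q_T²). Setting ∂π_T/∂q_T = 0: 333 - 4q_T - (3/2)(q_D) = 0.
Rearranging gives the reaction functions q_D = (292 - (3/2)q_T)/5 and q_T = (333 - (3/2)q_D)/4.
Substituting one into the other gives q_D = 37.6620 and q_T = 69.1268.
Total output Q = 106.7887, so price P = 439 - (3/2)·106.7887 = 278.8169.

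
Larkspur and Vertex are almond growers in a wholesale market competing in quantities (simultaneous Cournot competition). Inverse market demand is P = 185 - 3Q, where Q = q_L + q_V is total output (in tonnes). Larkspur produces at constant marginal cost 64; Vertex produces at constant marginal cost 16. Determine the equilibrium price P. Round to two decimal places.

88.33

Larkspur's profit: π_L = (185 - 3Q)q_L - (64q_L). Setting ∂π_L/∂q_L = 0: 121 - 6q_L - 3(q_V) = 0.
Vertex's profit: π_V = (185 - 3Q)q_V - (16q_V). Setting ∂π_V/∂q_V = 0: 169 - 6q_V - 3(q_L) = 0.
So q_L = (121 - 3q_V)/6 and q_V = (169 - 3q_L)/6.
Solving the pair: q_L = 73/9, q_V = 217/9.
Total output Q = 290/9, so price P = 185 - 3·(290/9) = 265/3.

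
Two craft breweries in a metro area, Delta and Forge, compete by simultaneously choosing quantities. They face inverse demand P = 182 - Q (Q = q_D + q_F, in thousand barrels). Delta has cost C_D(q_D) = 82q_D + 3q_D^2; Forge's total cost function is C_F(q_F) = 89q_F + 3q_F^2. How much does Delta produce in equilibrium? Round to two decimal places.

Delta's profit: π_D = (182 - Q)q_D - (82q_D + 3q_D²). Setting ∂π_D/∂q_D = 0: 100 - 8q_D - (q_F) = 0.
Forge's first-order condition: 93 - 8q_F - (q_D) = 0.
So q_D = (100 - q_F)/8 and q_F = (93 - q_D)/8.
Substituting one into the other gives q_D = 101/9 and q_F = 92/9.

11.22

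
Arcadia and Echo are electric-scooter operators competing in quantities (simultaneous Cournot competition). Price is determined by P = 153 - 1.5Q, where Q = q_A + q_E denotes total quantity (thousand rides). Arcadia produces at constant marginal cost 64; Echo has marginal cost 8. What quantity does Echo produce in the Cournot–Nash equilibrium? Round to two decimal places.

Arcadia's profit: π_A = (153 - 1.5Q)q_A - (64q_A). Setting ∂π_A/∂q_A = 0: 89 - 3q_A - (3/2)(q_E) = 0.
Echo's first-order condition: 145 - 3q_E - (3/2)(q_A) = 0.
So q_A = (89 - (3/2)q_E)/3 and q_E = (145 - (3/2)q_A)/3.
Substituting one into the other gives q_A = 22/3 and q_E = 134/3.

44.67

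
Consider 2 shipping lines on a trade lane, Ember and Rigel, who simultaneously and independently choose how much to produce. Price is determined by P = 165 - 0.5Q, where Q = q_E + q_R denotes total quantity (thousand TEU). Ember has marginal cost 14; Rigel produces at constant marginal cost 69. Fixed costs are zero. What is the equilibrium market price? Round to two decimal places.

82.67

Ember's profit: π_E = (165 - 0.5Q)q_E - (14q_E). Setting ∂π_E/∂q_E = 0: 151 - q_E - (1/2)(q_R) = 0.
Rigel's profit: π_R = (165 - 0.5Q)q_R - (69q_R). Setting ∂π_R/∂q_R = 0: 96 - q_R - (1/2)(q_E) = 0.
So q_E = (151 - (1/2)q_R) and q_R = (96 - (1/2)q_E).
Substituting one into the other gives q_E = 412/3 and q_R = 82/3.
Total output Q = 494/3, so price P = 165 - (1/2)·(494/3) = 248/3.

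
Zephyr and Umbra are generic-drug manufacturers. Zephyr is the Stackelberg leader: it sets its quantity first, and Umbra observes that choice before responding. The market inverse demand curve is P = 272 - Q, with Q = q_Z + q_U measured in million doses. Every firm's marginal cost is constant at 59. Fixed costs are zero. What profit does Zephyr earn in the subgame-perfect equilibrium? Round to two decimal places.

5671.13

Solve by backward induction. Given q_Z, the follower Umbra maximises π_U = (272 - q_Z - q_U)q_U - 59q_U.
Follower FOC: 213 - q_Z - 2q_U = 0, so q_U(q_Z) = (213 - q_Z)/2.
Zephyr substitutes q_U(q_Z) into its own profit: π_Z = q_Z(272 - q_Z - (213 - q_Z)/2) - 59q_Z = (331/2 - (1/2)q_Z)q_Z - 59q_Z.
Leader FOC: 213/2 - q_Z = 0, so q_Z = 213/2.
Then q_U = (213 - 213/2)/2 = 213/4.
Price P = 272 - 639/4 = 449/4.
Zephyr's profit: (449/4 - 59)·(213/2) = 5671.1250.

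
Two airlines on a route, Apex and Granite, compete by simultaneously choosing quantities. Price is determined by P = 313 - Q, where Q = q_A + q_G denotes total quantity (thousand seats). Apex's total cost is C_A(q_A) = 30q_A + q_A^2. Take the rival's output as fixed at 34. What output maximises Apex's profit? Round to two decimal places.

62.25

With the rival's output fixed at 34, Apex's profit is π_A = (313 - 34 - q_A)q_A - (30q_A + q_A²) = (279 - q_A)q_A - (30q_A + q_A²).
∂π_A/∂q_A = 249 - 4q_A = 0, so q_A = 249/4.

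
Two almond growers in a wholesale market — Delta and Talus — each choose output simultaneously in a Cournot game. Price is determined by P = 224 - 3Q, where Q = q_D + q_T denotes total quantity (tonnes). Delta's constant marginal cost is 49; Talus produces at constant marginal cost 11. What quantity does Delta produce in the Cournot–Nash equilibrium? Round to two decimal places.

Delta's profit: π_D = (224 - 3Q)q_D - (49q_D). Setting ∂π_D/∂q_D = 0: 175 - 6q_D - 3(q_T) = 0.
Talus's profit: π_T = (224 - 3Q)q_T - (11q_T). Setting ∂π_T/∂q_T = 0: 213 - 6q_T - 3(q_D) = 0.
Best responses: q_D = (175 - 3q_T)/6, q_T = (213 - 3q_D)/6.
Substituting one into the other gives q_D = 137/9 and q_T = 251/9.

15.22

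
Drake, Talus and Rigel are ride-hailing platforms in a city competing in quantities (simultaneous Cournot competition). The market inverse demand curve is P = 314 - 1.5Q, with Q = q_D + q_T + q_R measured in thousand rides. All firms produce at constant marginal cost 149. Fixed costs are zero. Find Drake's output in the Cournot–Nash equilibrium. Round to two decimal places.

27.50

A representative firm's profit is π_i = q_i(314 - 1.5Q) - 149q_i.
First-order condition (treating rivals' output as given): 165 - 3q_i - (3/2)·Σ_{j≠i} q_j = 0.
By symmetry each firm produces the same amount; substituting Σ_{j≠i} q_j = 2q_i yields q_i = 165/6 = 55/2.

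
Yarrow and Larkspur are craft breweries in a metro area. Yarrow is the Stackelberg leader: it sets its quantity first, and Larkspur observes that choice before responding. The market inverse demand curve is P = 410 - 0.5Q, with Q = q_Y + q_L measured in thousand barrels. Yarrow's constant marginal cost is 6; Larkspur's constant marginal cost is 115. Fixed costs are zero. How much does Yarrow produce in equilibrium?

513

Solve by backward induction. Given q_Y, the follower Larkspur maximises π_L = (410 - (1/2)q_Y - (1/2)q_L)q_L - 115q_L.
Setting the follower's marginal profit to zero, 295 - (1/2)q_Y - q_L = 0, i.e. q_L = (295 - (1/2)q_Y).
Yarrow substitutes q_L(q_Y) into its own profit: π_Y = q_Y(410 - (1/2)q_Y - (295 - (1/2)q_Y)/2) - 6q_Y = (525/2 - (1/4)q_Y)q_Y - 6q_Y.
The leader's first-order condition 513/2 - (1/2)q_Y = 0 yields q_Y = 513.
Then q_L = (295 - (1/2)·513) = 77/2.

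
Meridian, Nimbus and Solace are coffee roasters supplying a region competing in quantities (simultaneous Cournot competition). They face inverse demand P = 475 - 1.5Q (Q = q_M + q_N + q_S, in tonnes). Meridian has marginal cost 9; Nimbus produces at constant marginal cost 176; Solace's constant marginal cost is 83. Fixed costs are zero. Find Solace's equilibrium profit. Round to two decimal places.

7038.38

Meridian's profit: π_M = (475 - 1.5Q)q_M - (9q_M). Setting ∂π_M/∂q_M = 0: 466 - 3q_M - (3/2)(q_N + q_S) = 0.
Nimbus's first-order condition: 299 - 3q_N - (3/2)(q_M + q_S) = 0.
Solace's profit: π_S = (475 - 1.5Q)q_S - (83q_S). Setting ∂π_S/∂q_S = 0: 392 - 3q_S - (3/2)(q_M + q_N) = 0.
Adding the 3 conditions: 1157 − 3Q − 3Q = 0, i.e. Q = 1157/6.
Back-substituting: q_M = (466 − 1157/4)/(3/2) = 707/6, q_N = (299 − 1157/4)/(3/2) = 13/2, q_S = (392 − 1157/4)/(3/2) = 137/2.
Price P = 475 - (3/2)·(1157/6) = 743/4.
Solace's profit: (743/4 - 83)·(137/2) = 7038.3750.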